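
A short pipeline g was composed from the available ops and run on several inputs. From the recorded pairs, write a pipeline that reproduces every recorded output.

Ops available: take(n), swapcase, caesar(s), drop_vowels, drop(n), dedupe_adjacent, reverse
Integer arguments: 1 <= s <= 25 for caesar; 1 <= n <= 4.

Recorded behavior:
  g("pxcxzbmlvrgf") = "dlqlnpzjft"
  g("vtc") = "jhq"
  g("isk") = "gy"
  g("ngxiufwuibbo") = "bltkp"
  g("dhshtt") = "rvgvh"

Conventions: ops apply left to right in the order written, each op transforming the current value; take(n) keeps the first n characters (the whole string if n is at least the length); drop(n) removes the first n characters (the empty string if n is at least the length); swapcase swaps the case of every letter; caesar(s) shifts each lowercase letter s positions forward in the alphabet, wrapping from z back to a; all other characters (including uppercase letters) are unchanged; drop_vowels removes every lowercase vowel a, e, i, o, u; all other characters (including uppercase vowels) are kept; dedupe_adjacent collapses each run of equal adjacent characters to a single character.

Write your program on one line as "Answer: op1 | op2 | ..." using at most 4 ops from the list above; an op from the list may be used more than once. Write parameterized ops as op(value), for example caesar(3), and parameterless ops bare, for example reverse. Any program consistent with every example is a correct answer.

dedupe_adjacent | drop_vowels | caesar(14) | drop_vowels

Check, running the answer program on each example:
  "pxcxzbmlvrgf" -> "pxcxzbmlvrgf" -> "pxcxzbmlvrgf" -> "dlqlnpazjfut" -> "dlqlnpzjft"
  "vtc" -> "vtc" -> "vtc" -> "jhq" -> "jhq"
  "isk" -> "isk" -> "sk" -> "gy" -> "gy"
  "ngxiufwuibbo" -> "ngxiufwuibo" -> "ngxfwb" -> "bultkp" -> "bltkp"
  "dhshtt" -> "dhsht" -> "dhsht" -> "rvgvh" -> "rvgvh"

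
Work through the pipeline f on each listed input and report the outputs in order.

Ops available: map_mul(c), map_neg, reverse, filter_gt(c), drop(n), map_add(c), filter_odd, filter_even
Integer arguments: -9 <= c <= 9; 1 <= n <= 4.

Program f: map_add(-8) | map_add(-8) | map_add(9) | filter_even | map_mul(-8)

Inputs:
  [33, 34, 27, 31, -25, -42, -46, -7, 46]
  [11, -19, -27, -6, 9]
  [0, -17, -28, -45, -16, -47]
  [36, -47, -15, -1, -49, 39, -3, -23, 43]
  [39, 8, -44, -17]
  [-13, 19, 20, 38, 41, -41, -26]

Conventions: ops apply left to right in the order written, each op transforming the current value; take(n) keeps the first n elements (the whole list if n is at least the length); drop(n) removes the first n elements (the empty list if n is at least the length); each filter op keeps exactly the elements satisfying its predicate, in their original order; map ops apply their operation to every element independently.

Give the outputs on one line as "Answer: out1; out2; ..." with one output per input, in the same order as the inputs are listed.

Execution, op by op:
  [33, 34, 27, 31, -25, -42, -46, -7, 46] -> [25, 26, 19, 23, -33, -50, -54, -15, 38] -> [17, 18, 11, 15, -41, -58, -62, -23, 30] -> [26, 27, 20, 24, -32, -49, -53, -14, 39] -> [26, 20, 24, -32, -14] -> [-208, -160, -192, 256, 112]
  [11, -19, -27, -6, 9] -> [3, -27, -35, -14, 1] -> [-5, -35, -43, -22, -7] -> [4, -26, -34, -13, 2] -> [4, -26, -34, 2] -> [-32, 208, 272, -16]
  [0, -17, -28, -45, -16, -47] -> [-8, -25, -36, -53, -24, -55] -> [-16, -33, -44, -61, -32, -63] -> [-7, -24, -35, -52, -23, -54] -> [-24, -52, -54] -> [192, 416, 432]
  [36, -47, -15, -1, -49, 39, -3, -23, 43] -> [28, -55, -23, -9, -57, 31, -11, -31, 35] -> [20, -63, -31, -17, -65, 23, -19, -39, 27] -> [29, -54, -22, -8, -56, 32, -10, -30, 36] -> [-54, -22, -8, -56, 32, -10, -30, 36] -> [432, 176, 64, 448, -256, 80, 240, -288]
  [39, 8, -44, -17] -> [31, 0, -52, -25] -> [23, -8, -60, -33] -> [32, 1, -51, -24] -> [32, -24] -> [-256, 192]
  [-13, 19, 20, 38, 41, -41, -26] -> [-21, 11, 12, 30, 33, -49, -34] -> [-29, 3, 4, 22, 25, -57, -42] -> [-20, 12, 13, 31, 34, -48, -33] -> [-20, 12, 34, -48] -> [160, -96, -272, 384]

[-208, -160, -192, 256, 112]; [-32, 208, 272, -16]; [192, 416, 432]; [432, 176, 64, 448, -256, 80, 240, -288]; [-256, 192]; [160, -96, -272, 384]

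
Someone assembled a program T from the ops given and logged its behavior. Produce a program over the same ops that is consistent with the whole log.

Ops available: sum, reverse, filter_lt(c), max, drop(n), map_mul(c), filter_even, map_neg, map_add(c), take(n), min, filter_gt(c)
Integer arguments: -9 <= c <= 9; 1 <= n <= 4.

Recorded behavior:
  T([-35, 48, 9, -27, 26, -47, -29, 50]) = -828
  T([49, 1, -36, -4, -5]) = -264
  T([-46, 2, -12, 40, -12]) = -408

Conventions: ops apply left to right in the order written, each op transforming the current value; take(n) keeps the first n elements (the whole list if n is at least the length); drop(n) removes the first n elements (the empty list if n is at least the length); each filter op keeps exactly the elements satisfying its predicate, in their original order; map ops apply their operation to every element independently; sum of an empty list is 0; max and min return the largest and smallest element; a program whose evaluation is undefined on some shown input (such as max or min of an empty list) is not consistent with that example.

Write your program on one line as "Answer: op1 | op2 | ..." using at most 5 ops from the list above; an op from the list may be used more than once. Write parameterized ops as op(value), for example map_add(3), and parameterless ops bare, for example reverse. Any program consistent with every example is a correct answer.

filter_lt(6) | reverse | map_mul(6) | sum

Check, running the answer program on each example:
  [-35, 48, 9, -27, 26, -47, -29, 50] -> [-35, -27, -47, -29] -> [-29, -47, -27, -35] -> [-174, -282, -162, -210] -> -828
  [49, 1, -36, -4, -5] -> [1, -36, -4, -5] -> [-5, -4, -36, 1] -> [-30, -24, -216, 6] -> -264
  [-46, 2, -12, 40, -12] -> [-46, 2, -12, -12] -> [-12, -12, 2, -46] -> [-72, -72, 12, -276] -> -408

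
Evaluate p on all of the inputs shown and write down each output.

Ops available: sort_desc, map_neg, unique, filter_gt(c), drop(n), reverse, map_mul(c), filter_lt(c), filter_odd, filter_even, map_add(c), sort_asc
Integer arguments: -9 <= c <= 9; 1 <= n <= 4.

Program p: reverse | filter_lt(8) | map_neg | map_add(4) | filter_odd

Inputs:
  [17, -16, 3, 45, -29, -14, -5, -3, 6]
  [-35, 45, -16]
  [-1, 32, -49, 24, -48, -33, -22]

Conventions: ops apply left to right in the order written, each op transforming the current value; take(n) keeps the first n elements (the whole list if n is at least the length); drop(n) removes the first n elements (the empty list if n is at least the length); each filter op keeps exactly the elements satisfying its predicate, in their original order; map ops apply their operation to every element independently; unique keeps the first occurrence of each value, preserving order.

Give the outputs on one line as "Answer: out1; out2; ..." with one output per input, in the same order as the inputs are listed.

Execution, op by op:
  [17, -16, 3, 45, -29, -14, -5, -3, 6] -> [6, -3, -5, -14, -29, 45, 3, -16, 17] -> [6, -3, -5, -14, -29, 3, -16] -> [-6, 3, 5, 14, 29, -3, 16] -> [-2, 7, 9, 18, 33, 1, 20] -> [7, 9, 33, 1]
  [-35, 45, -16] -> [-16, 45, -35] -> [-16, -35] -> [16, 35] -> [20, 39] -> [39]
  [-1, 32, -49, 24, -48, -33, -22] -> [-22, -33, -48, 24, -49, 32, -1] -> [-22, -33, -48, -49, -1] -> [22, 33, 48, 49, 1] -> [26, 37, 52, 53, 5] -> [37, 53, 5]

[7, 9, 33, 1]; [39]; [37, 53, 5]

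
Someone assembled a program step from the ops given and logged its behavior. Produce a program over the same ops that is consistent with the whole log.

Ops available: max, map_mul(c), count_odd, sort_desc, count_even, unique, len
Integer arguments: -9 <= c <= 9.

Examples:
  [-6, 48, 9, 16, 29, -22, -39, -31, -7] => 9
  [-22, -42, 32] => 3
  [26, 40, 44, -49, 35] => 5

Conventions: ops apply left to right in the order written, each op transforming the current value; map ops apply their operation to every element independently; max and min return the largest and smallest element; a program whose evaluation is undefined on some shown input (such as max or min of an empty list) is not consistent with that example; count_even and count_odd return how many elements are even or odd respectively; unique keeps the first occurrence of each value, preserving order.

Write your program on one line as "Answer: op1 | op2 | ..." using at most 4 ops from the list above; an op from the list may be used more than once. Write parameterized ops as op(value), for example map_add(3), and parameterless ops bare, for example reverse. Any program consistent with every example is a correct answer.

map_mul(4) | map_mul(-5) | map_mul(-6) | count_even

Check, running the answer program on each example:
  [-6, 48, 9, 16, 29, -22, -39, -31, -7] -> [-24, 192, 36, 64, 116, -88, -156, -124, -28] -> [120, -960, -180, -320, -580, 440, 780, 620, 140] -> [-720, 5760, 1080, 1920, 3480, -2640, -4680, -3720, -840] -> 9
  [-22, -42, 32] -> [-88, -168, 128] -> [440, 840, -640] -> [-2640, -5040, 3840] -> 3
  [26, 40, 44, -49, 35] -> [104, 160, 176, -196, 140] -> [-520, -800, -880, 980, -700] -> [3120, 4800, 5280, -5880, 4200] -> 5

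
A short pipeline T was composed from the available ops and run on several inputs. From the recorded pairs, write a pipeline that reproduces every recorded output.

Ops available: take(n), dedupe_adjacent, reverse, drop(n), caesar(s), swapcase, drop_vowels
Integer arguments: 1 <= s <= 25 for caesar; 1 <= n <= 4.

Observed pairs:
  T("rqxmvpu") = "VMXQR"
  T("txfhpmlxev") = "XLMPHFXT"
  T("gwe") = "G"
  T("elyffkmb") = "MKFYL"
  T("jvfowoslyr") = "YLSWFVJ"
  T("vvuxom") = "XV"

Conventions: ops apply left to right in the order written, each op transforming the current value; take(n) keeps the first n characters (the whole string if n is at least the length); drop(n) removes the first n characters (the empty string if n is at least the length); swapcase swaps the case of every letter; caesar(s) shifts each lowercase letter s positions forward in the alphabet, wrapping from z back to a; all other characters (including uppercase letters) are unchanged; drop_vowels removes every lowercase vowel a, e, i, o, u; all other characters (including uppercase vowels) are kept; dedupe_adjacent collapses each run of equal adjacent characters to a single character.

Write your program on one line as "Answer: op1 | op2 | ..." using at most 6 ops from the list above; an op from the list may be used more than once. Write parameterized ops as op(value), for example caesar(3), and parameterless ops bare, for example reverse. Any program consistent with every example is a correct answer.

drop_vowels | dedupe_adjacent | swapcase | reverse | drop(1)

Check, running the answer program on each example:
  "rqxmvpu" -> "rqxmvp" -> "rqxmvp" -> "RQXMVP" -> "PVMXQR" -> "VMXQR"
  "txfhpmlxev" -> "txfhpmlxv" -> "txfhpmlxv" -> "TXFHPMLXV" -> "VXLMPHFXT" -> "XLMPHFXT"
  "gwe" -> "gw" -> "gw" -> "GW" -> "WG" -> "G"
  "elyffkmb" -> "lyffkmb" -> "lyfkmb" -> "LYFKMB" -> "BMKFYL" -> "MKFYL"
  "jvfowoslyr" -> "jvfwslyr" -> "jvfwslyr" -> "JVFWSLYR" -> "RYLSWFVJ" -> "YLSWFVJ"
  "vvuxom" -> "vvxm" -> "vxm" -> "VXM" -> "MXV" -> "XV"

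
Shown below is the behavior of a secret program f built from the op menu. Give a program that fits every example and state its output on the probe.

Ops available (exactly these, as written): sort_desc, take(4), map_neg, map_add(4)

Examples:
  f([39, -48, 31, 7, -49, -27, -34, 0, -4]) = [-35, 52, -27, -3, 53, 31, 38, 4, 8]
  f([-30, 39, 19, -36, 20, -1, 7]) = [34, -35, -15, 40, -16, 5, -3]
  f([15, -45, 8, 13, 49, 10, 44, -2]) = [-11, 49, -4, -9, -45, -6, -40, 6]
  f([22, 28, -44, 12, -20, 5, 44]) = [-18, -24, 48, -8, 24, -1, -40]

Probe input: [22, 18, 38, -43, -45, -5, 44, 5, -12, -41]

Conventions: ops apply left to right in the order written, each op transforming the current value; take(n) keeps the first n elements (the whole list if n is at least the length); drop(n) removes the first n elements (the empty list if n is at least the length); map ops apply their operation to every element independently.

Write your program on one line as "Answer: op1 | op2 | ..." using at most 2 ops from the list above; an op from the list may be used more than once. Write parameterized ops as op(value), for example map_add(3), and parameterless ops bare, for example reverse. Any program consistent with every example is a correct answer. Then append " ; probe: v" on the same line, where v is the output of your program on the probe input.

map_neg | map_add(4) ; probe: [-18, -14, -34, 47, 49, 9, -40, -1, 16, 45]

Check, running the answer program on each example:
  [39, -48, 31, 7, -49, -27, -34, 0, -4] -> [-39, 48, -31, -7, 49, 27, 34, 0, 4] -> [-35, 52, -27, -3, 53, 31, 38, 4, 8]
  [-30, 39, 19, -36, 20, -1, 7] -> [30, -39, -19, 36, -20, 1, -7] -> [34, -35, -15, 40, -16, 5, -3]
  [15, -45, 8, 13, 49, 10, 44, -2] -> [-15, 45, -8, -13, -49, -10, -44, 2] -> [-11, 49, -4, -9, -45, -6, -40, 6]
  [22, 28, -44, 12, -20, 5, 44] -> [-22, -28, 44, -12, 20, -5, -44] -> [-18, -24, 48, -8, 24, -1, -40]
  probe: [22, 18, 38, -43, -45, -5, 44, 5, -12, -41] -> [-22, -18, -38, 43, 45, 5, -44, -5, 12, 41] -> [-18, -14, -34, 47, 49, 9, -40, -1, 16, 45]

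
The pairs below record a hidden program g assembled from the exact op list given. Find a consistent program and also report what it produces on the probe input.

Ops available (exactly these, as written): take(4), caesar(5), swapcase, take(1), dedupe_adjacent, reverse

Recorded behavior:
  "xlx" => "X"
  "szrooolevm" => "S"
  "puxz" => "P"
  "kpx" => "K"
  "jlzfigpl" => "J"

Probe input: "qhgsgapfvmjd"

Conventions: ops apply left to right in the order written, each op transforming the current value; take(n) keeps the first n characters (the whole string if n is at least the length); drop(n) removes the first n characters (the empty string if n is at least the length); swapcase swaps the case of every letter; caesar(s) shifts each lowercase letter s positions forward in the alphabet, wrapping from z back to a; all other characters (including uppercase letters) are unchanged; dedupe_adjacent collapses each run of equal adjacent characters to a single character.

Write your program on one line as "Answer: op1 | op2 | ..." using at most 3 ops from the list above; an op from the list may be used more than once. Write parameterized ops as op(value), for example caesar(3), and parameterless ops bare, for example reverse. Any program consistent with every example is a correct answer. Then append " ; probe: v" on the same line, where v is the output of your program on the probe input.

take(4) | take(1) | swapcase ; probe: "Q"

Check, running the answer program on each example:
  "xlx" -> "xlx" -> "x" -> "X"
  "szrooolevm" -> "szro" -> "s" -> "S"
  "puxz" -> "puxz" -> "p" -> "P"
  "kpx" -> "kpx" -> "k" -> "K"
  "jlzfigpl" -> "jlzf" -> "j" -> "J"
  probe: "qhgsgapfvmjd" -> "qhgs" -> "q" -> "Q"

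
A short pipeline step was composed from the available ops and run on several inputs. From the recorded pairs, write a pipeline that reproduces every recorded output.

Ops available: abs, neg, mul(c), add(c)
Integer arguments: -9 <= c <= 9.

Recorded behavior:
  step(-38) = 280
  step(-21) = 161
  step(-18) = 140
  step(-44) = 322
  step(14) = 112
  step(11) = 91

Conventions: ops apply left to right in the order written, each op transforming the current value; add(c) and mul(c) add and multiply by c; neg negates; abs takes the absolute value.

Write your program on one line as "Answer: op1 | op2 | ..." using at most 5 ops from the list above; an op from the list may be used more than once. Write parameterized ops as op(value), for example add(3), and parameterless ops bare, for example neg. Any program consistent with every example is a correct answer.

abs | neg | add(-2) | mul(7) | neg

Check, running the answer program on each example:
  -38 -> 38 -> -38 -> -40 -> -280 -> 280
  -21 -> 21 -> -21 -> -23 -> -161 -> 161
  -18 -> 18 -> -18 -> -20 -> -140 -> 140
  -44 -> 44 -> -44 -> -46 -> -322 -> 322
  14 -> 14 -> -14 -> -16 -> -112 -> 112
  11 -> 11 -> -11 -> -13 -> -91 -> 91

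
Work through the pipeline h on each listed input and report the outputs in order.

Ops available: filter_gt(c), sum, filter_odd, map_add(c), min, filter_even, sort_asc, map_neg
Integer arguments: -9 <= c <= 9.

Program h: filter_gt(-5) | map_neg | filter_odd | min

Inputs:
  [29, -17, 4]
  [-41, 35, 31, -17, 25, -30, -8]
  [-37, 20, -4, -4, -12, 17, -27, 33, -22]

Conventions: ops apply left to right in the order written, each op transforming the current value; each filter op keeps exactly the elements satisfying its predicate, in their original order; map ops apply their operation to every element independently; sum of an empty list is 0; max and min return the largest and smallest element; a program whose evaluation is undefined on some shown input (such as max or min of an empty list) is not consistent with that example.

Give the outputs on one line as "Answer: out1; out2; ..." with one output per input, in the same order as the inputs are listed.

Execution, op by op:
  [29, -17, 4] -> [29, 4] -> [-29, -4] -> [-29] -> -29
  [-41, 35, 31, -17, 25, -30, -8] -> [35, 31, 25] -> [-35, -31, -25] -> [-35, -31, -25] -> -35
  [-37, 20, -4, -4, -12, 17, -27, 33, -22] -> [20, -4, -4, 17, 33] -> [-20, 4, 4, -17, -33] -> [-17, -33] -> -33

-29; -35; -33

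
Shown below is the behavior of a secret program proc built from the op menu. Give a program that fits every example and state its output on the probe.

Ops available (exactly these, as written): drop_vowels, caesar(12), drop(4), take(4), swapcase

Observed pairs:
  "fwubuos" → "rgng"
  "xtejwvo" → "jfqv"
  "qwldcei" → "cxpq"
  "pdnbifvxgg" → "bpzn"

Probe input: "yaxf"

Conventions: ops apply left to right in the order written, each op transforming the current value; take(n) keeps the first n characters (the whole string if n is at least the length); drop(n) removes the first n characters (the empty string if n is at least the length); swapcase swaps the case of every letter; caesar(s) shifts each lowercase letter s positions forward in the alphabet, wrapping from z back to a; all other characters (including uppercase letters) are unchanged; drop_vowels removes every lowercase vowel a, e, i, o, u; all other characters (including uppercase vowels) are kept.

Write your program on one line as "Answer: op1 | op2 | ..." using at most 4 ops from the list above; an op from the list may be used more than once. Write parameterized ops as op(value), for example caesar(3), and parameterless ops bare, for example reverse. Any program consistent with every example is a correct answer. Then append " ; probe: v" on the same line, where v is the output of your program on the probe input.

caesar(12) | drop_vowels | take(4) ; probe: "kmjr"

Check, running the answer program on each example:
  "fwubuos" -> "rigngae" -> "rgng" -> "rgng"
  "xtejwvo" -> "jfqviha" -> "jfqvh" -> "jfqv"
  "qwldcei" -> "cixpoqu" -> "cxpq" -> "cxpq"
  "pdnbifvxgg" -> "bpznurhjss" -> "bpznrhjss" -> "bpzn"
  probe: "yaxf" -> "kmjr" -> "kmjr" -> "kmjr"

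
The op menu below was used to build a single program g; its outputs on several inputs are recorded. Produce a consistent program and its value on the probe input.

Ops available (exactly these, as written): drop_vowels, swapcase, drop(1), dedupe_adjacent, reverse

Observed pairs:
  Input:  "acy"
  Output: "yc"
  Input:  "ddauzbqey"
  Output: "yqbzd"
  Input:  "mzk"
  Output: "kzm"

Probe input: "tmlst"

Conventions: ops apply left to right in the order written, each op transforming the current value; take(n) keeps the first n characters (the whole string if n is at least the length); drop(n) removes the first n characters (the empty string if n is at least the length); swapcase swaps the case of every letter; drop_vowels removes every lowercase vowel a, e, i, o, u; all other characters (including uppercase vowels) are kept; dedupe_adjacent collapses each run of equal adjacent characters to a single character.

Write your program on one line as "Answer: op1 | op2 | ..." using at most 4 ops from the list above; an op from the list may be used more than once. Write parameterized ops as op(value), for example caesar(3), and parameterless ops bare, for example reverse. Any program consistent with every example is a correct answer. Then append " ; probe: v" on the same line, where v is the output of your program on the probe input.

drop_vowels | reverse | dedupe_adjacent ; probe: "tslmt"

Check, running the answer program on each example:
  "acy" -> "cy" -> "yc" -> "yc"
  "ddauzbqey" -> "ddzbqy" -> "yqbzdd" -> "yqbzd"
  "mzk" -> "mzk" -> "kzm" -> "kzm"
  probe: "tmlst" -> "tmlst" -> "tslmt" -> "tslmt"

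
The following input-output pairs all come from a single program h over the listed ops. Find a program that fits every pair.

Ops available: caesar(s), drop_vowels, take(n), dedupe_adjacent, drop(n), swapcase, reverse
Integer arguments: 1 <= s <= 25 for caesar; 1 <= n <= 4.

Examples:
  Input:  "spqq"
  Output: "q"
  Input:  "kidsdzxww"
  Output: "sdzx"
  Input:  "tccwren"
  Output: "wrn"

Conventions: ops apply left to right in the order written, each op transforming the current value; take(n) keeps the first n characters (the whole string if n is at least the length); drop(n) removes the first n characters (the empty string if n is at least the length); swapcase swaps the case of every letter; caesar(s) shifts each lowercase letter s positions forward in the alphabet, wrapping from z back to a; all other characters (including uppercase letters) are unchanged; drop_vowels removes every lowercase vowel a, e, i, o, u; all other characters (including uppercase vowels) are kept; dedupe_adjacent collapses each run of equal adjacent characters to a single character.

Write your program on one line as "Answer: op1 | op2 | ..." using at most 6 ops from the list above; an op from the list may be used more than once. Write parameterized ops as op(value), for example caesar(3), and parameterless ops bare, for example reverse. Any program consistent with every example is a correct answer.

drop(3) | swapcase | take(4) | swapcase | drop_vowels

Check, running the answer program on each example:
  "spqq" -> "q" -> "Q" -> "Q" -> "q" -> "q"
  "kidsdzxww" -> "sdzxww" -> "SDZXWW" -> "SDZX" -> "sdzx" -> "sdzx"
  "tccwren" -> "wren" -> "WREN" -> "WREN" -> "wren" -> "wrn"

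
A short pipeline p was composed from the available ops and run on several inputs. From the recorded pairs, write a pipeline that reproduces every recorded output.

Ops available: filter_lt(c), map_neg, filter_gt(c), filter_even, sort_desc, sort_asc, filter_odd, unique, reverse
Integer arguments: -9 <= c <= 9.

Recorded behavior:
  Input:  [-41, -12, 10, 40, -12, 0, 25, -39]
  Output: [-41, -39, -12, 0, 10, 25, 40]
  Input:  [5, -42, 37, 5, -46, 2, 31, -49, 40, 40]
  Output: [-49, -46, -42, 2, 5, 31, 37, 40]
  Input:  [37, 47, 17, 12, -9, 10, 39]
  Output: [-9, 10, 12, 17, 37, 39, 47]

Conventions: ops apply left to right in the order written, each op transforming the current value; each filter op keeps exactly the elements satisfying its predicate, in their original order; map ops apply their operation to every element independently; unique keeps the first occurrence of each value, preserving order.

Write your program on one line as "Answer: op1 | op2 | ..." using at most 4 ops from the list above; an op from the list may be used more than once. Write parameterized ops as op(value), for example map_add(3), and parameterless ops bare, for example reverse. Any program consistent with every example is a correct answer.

sort_desc | unique | reverse

Check, running the answer program on each example:
  [-41, -12, 10, 40, -12, 0, 25, -39] -> [40, 25, 10, 0, -12, -12, -39, -41] -> [40, 25, 10, 0, -12, -39, -41] -> [-41, -39, -12, 0, 10, 25, 40]
  [5, -42, 37, 5, -46, 2, 31, -49, 40, 40] -> [40, 40, 37, 31, 5, 5, 2, -42, -46, -49] -> [40, 37, 31, 5, 2, -42, -46, -49] -> [-49, -46, -42, 2, 5, 31, 37, 40]
  [37, 47, 17, 12, -9, 10, 39] -> [47, 39, 37, 17, 12, 10, -9] -> [47, 39, 37, 17, 12, 10, -9] -> [-9, 10, 12, 17, 37, 39, 47]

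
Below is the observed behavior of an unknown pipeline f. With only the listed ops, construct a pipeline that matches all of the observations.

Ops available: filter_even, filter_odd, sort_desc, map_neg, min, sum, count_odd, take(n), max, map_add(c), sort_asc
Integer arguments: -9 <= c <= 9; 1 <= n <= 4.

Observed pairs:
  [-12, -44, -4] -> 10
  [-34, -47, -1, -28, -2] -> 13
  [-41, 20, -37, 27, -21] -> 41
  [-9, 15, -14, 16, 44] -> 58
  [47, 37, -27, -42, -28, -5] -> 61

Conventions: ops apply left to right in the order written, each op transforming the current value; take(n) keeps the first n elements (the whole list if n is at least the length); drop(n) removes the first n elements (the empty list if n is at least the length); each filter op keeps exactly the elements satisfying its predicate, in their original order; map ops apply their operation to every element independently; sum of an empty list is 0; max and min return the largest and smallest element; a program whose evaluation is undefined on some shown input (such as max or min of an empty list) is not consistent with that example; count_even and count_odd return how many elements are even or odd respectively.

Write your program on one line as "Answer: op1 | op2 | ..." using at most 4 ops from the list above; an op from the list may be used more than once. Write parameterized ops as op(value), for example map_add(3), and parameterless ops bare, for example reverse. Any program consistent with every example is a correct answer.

map_add(5) | map_add(9) | max

Check, running the answer program on each example:
  [-12, -44, -4] -> [-7, -39, 1] -> [2, -30, 10] -> 10
  [-34, -47, -1, -28, -2] -> [-29, -42, 4, -23, 3] -> [-20, -33, 13, -14, 12] -> 13
  [-41, 20, -37, 27, -21] -> [-36, 25, -32, 32, -16] -> [-27, 34, -23, 41, -7] -> 41
  [-9, 15, -14, 16, 44] -> [-4, 20, -9, 21, 49] -> [5, 29, 0, 30, 58] -> 58
  [47, 37, -27, -42, -28, -5] -> [52, 42, -22, -37, -23, 0] -> [61, 51, -13, -28, -14, 9] -> 61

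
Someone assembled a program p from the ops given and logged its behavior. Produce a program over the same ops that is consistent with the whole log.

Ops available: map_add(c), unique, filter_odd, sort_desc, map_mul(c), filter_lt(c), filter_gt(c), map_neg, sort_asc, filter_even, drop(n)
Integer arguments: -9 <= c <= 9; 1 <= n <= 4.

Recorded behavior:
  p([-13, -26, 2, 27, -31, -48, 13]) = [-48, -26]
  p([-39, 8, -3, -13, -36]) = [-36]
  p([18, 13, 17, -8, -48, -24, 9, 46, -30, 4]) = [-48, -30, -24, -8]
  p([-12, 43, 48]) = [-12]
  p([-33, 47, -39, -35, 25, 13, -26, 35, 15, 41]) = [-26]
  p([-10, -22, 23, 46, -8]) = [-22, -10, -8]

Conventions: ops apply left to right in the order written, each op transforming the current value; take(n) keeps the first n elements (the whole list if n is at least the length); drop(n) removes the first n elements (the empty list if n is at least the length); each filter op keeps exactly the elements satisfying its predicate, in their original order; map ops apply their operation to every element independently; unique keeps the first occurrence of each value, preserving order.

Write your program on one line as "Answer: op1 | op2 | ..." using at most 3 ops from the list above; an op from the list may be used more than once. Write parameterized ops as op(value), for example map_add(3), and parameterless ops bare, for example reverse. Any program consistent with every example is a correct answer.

filter_even | filter_lt(-3) | sort_asc

Check, running the answer program on each example:
  [-13, -26, 2, 27, -31, -48, 13] -> [-26, 2, -48] -> [-26, -48] -> [-48, -26]
  [-39, 8, -3, -13, -36] -> [8, -36] -> [-36] -> [-36]
  [18, 13, 17, -8, -48, -24, 9, 46, -30, 4] -> [18, -8, -48, -24, 46, -30, 4] -> [-8, -48, -24, -30] -> [-48, -30, -24, -8]
  [-12, 43, 48] -> [-12, 48] -> [-12] -> [-12]
  [-33, 47, -39, -35, 25, 13, -26, 35, 15, 41] -> [-26] -> [-26] -> [-26]
  [-10, -22, 23, 46, -8] -> [-10, -22, 46, -8] -> [-10, -22, -8] -> [-22, -10, -8]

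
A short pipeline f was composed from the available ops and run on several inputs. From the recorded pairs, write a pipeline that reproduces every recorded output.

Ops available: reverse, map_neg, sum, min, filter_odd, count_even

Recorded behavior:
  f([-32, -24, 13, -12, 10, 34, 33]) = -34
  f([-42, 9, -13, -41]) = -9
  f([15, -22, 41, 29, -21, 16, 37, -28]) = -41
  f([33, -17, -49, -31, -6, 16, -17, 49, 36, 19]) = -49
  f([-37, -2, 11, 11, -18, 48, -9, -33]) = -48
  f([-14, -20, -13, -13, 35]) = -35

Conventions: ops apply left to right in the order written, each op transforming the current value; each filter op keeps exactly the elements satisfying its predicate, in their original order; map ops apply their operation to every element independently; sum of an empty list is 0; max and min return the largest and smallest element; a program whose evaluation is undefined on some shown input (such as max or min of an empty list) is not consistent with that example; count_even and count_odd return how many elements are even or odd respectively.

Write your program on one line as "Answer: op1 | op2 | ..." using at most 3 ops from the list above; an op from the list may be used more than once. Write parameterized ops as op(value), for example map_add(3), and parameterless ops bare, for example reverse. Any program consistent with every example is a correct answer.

map_neg | min

Check, running the answer program on each example:
  [-32, -24, 13, -12, 10, 34, 33] -> [32, 24, -13, 12, -10, -34, -33] -> -34
  [-42, 9, -13, -41] -> [42, -9, 13, 41] -> -9
  [15, -22, 41, 29, -21, 16, 37, -28] -> [-15, 22, -41, -29, 21, -16, -37, 28] -> -41
  [33, -17, -49, -31, -6, 16, -17, 49, 36, 19] -> [-33, 17, 49, 31, 6, -16, 17, -49, -36, -19] -> -49
  [-37, -2, 11, 11, -18, 48, -9, -33] -> [37, 2, -11, -11, 18, -48, 9, 33] -> -48
  [-14, -20, -13, -13, 35] -> [14, 20, 13, 13, -35] -> -35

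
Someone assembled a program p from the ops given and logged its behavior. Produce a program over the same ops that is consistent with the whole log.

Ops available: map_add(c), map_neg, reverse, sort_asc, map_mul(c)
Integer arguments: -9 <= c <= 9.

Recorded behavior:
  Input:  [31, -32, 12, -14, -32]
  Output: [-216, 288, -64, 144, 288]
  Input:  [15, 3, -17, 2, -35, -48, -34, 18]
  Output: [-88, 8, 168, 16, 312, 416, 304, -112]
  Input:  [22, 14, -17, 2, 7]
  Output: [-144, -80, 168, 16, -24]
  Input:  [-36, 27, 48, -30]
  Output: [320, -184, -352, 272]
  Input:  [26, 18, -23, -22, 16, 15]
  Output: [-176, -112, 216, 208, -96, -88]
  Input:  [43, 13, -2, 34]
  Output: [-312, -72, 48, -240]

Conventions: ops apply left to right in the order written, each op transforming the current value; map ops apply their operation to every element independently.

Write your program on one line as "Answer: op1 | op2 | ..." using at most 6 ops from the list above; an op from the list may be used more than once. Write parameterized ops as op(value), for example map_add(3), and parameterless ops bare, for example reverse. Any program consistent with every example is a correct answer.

reverse | map_neg | map_add(4) | reverse | map_mul(8)

Check, running the answer program on each example:
  [31, -32, 12, -14, -32] -> [-32, -14, 12, -32, 31] -> [32, 14, -12, 32, -31] -> [36, 18, -8, 36, -27] -> [-27, 36, -8, 18, 36] -> [-216, 288, -64, 144, 288]
  [15, 3, -17, 2, -35, -48, -34, 18] -> [18, -34, -48, -35, 2, -17, 3, 15] -> [-18, 34, 48, 35, -2, 17, -3, -15] -> [-14, 38, 52, 39, 2, 21, 1, -11] -> [-11, 1, 21, 2, 39, 52, 38, -14] -> [-88, 8, 168, 16, 312, 416, 304, -112]
  [22, 14, -17, 2, 7] -> [7, 2, -17, 14, 22] -> [-7, -2, 17, -14, -22] -> [-3, 2, 21, -10, -18] -> [-18, -10, 21, 2, -3] -> [-144, -80, 168, 16, -24]
  [-36, 27, 48, -30] -> [-30, 48, 27, -36] -> [30, -48, -27, 36] -> [34, -44, -23, 40] -> [40, -23, -44, 34] -> [320, -184, -352, 272]
  [26, 18, -23, -22, 16, 15] -> [15, 16, -22, -23, 18, 26] -> [-15, -16, 22, 23, -18, -26] -> [-11, -12, 26, 27, -14, -22] -> [-22, -14, 27, 26, -12, -11] -> [-176, -112, 216, 208, -96, -88]
  [43, 13, -2, 34] -> [34, -2, 13, 43] -> [-34, 2, -13, -43] -> [-30, 6, -9, -39] -> [-39, -9, 6, -30] -> [-312, -72, 48, -240]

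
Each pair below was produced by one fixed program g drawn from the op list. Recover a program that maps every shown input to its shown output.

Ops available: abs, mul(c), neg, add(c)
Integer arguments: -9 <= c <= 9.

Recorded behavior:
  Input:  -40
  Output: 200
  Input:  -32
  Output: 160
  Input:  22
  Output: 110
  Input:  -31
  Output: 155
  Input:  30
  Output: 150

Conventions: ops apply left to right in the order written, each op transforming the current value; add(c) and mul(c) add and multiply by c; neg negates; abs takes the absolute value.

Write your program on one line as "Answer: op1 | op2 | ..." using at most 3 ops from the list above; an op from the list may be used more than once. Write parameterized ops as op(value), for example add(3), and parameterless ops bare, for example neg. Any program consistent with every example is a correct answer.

mul(5) | abs

Check, running the answer program on each example:
  -40 -> -200 -> 200
  -32 -> -160 -> 160
  22 -> 110 -> 110
  -31 -> -155 -> 155
  30 -> 150 -> 150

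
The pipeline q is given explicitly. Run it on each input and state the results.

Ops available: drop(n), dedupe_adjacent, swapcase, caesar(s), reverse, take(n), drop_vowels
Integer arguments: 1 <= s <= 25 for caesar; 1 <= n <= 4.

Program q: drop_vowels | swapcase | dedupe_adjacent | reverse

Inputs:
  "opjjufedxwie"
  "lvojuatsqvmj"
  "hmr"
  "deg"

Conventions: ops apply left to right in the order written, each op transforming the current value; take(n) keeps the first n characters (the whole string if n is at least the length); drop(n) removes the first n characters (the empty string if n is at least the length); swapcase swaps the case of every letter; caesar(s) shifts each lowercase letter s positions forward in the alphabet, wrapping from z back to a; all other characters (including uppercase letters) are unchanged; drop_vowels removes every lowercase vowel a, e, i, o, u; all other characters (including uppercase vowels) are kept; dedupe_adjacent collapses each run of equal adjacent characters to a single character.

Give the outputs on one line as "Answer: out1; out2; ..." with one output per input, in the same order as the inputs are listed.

Execution, op by op:
  "opjjufedxwie" -> "pjjfdxw" -> "PJJFDXW" -> "PJFDXW" -> "WXDFJP"
  "lvojuatsqvmj" -> "lvjtsqvmj" -> "LVJTSQVMJ" -> "LVJTSQVMJ" -> "JMVQSTJVL"
  "hmr" -> "hmr" -> "HMR" -> "HMR" -> "RMH"
  "deg" -> "dg" -> "DG" -> "DG" -> "GD"

"WXDFJP"; "JMVQSTJVL"; "RMH"; "GD"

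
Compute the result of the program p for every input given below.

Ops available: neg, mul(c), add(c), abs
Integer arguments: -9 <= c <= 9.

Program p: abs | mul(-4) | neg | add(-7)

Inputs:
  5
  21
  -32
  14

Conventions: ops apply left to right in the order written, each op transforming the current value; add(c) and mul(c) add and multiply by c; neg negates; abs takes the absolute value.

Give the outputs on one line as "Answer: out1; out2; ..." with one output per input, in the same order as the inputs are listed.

Execution, op by op:
  5 -> 5 -> -20 -> 20 -> 13
  21 -> 21 -> -84 -> 84 -> 77
  -32 -> 32 -> -128 -> 128 -> 121
  14 -> 14 -> -56 -> 56 -> 49

13; 77; 121; 49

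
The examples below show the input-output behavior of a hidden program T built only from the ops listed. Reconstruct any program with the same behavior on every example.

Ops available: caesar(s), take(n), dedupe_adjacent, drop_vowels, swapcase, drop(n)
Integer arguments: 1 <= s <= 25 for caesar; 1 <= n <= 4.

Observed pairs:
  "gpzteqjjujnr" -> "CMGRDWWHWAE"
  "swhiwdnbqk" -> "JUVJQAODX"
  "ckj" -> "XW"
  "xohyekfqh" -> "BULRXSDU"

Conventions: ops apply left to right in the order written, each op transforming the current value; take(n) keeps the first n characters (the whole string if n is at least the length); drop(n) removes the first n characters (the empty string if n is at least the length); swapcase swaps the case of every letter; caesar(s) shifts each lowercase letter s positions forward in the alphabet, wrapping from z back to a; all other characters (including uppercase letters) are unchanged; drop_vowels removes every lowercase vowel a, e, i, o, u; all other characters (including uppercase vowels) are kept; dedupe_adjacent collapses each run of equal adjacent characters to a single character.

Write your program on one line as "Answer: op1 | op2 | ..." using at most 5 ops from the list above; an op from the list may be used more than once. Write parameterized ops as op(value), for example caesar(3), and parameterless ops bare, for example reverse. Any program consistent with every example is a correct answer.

drop(1) | caesar(9) | caesar(4) | swapcase

Check, running the answer program on each example:
  "gpzteqjjujnr" -> "pzteqjjujnr" -> "yicnzssdswa" -> "cmgrdwwhwae" -> "CMGRDWWHWAE"
  "swhiwdnbqk" -> "whiwdnbqk" -> "fqrfmwkzt" -> "juvjqaodx" -> "JUVJQAODX"
  "ckj" -> "kj" -> "ts" -> "xw" -> "XW"
  "xohyekfqh" -> "ohyekfqh" -> "xqhntozq" -> "bulrxsdu" -> "BULRXSDU"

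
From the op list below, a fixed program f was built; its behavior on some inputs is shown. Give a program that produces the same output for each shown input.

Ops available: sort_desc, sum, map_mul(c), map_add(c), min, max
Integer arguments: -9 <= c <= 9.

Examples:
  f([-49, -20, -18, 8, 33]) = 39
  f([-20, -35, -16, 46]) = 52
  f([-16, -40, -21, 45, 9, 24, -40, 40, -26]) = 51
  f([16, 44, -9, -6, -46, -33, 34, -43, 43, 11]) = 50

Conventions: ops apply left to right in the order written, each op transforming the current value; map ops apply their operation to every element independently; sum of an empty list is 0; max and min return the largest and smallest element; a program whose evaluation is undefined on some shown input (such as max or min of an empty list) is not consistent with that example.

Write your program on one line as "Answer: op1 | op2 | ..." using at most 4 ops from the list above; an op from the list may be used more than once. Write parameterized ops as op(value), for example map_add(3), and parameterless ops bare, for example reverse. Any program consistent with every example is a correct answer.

map_add(6) | sort_desc | max

Check, running the answer program on each example:
  [-49, -20, -18, 8, 33] -> [-43, -14, -12, 14, 39] -> [39, 14, -12, -14, -43] -> 39
  [-20, -35, -16, 46] -> [-14, -29, -10, 52] -> [52, -10, -14, -29] -> 52
  [-16, -40, -21, 45, 9, 24, -40, 40, -26] -> [-10, -34, -15, 51, 15, 30, -34, 46, -20] -> [51, 46, 30, 15, -10, -15, -20, -34, -34] -> 51
  [16, 44, -9, -6, -46, -33, 34, -43, 43, 11] -> [22, 50, -3, 0, -40, -27, 40, -37, 49, 17] -> [50, 49, 40, 22, 17, 0, -3, -27, -37, -40] -> 50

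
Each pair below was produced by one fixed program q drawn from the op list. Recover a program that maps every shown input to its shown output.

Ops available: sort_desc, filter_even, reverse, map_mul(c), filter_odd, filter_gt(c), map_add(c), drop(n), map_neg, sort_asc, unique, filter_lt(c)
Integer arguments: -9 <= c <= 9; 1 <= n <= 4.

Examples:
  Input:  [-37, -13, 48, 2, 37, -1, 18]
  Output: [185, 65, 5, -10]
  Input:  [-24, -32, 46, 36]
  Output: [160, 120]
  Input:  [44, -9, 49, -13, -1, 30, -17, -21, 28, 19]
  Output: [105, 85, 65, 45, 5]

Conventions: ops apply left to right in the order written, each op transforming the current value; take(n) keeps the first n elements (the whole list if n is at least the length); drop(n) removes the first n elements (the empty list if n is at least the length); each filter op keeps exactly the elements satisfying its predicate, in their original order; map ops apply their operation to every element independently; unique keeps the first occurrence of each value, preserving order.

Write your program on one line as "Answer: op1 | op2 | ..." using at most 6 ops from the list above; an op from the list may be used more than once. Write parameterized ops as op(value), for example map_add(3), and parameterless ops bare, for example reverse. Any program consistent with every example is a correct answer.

reverse | drop(1) | sort_desc | filter_lt(7) | map_mul(-5) | sort_desc

Check, running the answer program on each example:
  [-37, -13, 48, 2, 37, -1, 18] -> [18, -1, 37, 2, 48, -13, -37] -> [-1, 37, 2, 48, -13, -37] -> [48, 37, 2, -1, -13, -37] -> [2, -1, -13, -37] -> [-10, 5, 65, 185] -> [185, 65, 5, -10]
  [-24, -32, 46, 36] -> [36, 46, -32, -24] -> [46, -32, -24] -> [46, -24, -32] -> [-24, -32] -> [120, 160] -> [160, 120]
  [44, -9, 49, -13, -1, 30, -17, -21, 28, 19] -> [19, 28, -21, -17, 30, -1, -13, 49, -9, 44] -> [28, -21, -17, 30, -1, -13, 49, -9, 44] -> [49, 44, 30, 28, -1, -9, -13, -17, -21] -> [-1, -9, -13, -17, -21] -> [5, 45, 65, 85, 105] -> [105, 85, 65, 45, 5]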